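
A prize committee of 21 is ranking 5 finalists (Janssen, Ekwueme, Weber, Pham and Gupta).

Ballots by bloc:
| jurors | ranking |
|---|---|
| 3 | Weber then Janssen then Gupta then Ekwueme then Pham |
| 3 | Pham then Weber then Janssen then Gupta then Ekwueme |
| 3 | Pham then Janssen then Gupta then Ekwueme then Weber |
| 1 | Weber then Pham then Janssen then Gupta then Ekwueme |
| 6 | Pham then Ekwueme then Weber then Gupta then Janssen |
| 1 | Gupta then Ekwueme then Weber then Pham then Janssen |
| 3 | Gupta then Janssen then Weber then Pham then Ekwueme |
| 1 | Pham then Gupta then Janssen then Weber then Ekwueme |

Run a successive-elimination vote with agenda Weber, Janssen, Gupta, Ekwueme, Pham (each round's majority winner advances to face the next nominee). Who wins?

Round 1: Weber vs Janssen — 14–7, Weber advances.
Round 2: Weber vs Gupta — 13–8, Weber advances.
Round 3: Weber vs Ekwueme — 11–10, Weber advances.
Round 4: Weber vs Pham — 8–13, Pham advances.
Pham survives the agenda.

Pham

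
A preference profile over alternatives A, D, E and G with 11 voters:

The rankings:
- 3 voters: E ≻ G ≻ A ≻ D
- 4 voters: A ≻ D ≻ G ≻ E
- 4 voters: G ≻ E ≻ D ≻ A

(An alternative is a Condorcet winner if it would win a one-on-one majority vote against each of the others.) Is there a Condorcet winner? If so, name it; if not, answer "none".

Head-to-head results (11 voters):
A vs D: A, 7–4.
A vs E: A is ranked higher on 4 ballots, E on 7. E wins 7–4.
A vs G: 4 for A, 7 for G — G by 7–4.
D vs E: E, 7–4.
D vs G: D preferred on 4 ballots; G wins 7–4.
E vs G: E is ranked higher on 3 ballots, G on 8. G wins 8–3.
G wins every pairwise contest, so G is the Condorcet winner.

G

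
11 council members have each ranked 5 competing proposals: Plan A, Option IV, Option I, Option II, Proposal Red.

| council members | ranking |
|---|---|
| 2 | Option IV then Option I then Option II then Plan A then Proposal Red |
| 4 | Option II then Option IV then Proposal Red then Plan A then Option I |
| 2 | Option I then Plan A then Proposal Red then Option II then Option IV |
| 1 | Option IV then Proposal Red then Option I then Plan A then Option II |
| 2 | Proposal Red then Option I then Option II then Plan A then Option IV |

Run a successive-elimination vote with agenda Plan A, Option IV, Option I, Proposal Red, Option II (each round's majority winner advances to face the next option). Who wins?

Option II

Round 1: Plan A vs Option IV — 4–7, Option IV advances.
Round 2: Option IV vs Option I — 7–4, Option IV advances.
Round 3: Option IV vs Proposal Red — 7–4, Option IV advances.
Round 4: Option IV vs Option II — 3–8, Option II advances.
Option II survives the agenda.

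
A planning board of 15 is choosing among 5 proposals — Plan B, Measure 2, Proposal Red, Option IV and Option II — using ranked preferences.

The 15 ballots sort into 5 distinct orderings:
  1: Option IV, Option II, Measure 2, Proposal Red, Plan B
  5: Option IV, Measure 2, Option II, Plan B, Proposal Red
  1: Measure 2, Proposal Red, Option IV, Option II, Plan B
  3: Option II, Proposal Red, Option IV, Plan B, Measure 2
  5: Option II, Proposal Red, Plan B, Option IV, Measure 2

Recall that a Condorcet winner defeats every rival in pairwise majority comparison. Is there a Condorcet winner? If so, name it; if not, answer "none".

Option II

Head-to-head results (15 council members):
Plan B vs Measure 2: Plan B is ranked higher on 3+5 = 8 ballots, Measure 2 on 7. Plan B wins 8–7.
Plan B vs Proposal Red: 5 to 10, Proposal Red.
Plan B vs Option IV: 5 for Plan B, 10 for Option IV — Option IV by 10–5.
Plan B vs Option II: Plan B is ranked higher on 0 ballots, Option II on 15. Option II wins 15–0.
Measure 2 vs Proposal Red: 7 to 8, Proposal Red.
Measure 2 vs Option IV: 1 to 14, Option IV.
Measure 2 vs Option II: 5+1 = 6 for Measure 2, 9 for Option II — Option II by 9–6.
Proposal Red vs Option IV: Proposal Red is ranked higher on 1+3+5 = 9 ballots, Option IV on 6. Proposal Red wins 9–6.
Proposal Red vs Option II: Proposal Red preferred on 1 ballot; Option II wins 14–1.
Option IV vs Option II: Option IV is ranked higher on 1+5+1 = 7 ballots, Option II on 8. Option II wins 8–7.
Only Option II has no losses; Option II is the Condorcet winner.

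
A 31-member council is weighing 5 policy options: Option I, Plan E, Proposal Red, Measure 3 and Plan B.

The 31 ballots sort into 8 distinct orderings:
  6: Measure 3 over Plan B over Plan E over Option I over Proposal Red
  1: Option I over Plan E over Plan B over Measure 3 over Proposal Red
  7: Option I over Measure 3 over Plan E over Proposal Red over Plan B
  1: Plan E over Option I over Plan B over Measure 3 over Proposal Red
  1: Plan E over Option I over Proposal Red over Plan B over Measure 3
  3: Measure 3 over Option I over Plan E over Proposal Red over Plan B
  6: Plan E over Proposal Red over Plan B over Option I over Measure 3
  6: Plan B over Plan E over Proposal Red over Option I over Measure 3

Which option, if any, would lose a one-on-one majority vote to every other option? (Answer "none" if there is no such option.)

Head-to-head results (31 council members):
Option I vs Plan E: Plan E, 20–11.
Option I vs Proposal Red: Option I preferred on 6+1+7+1+1+3 = 19 ballots; Option I wins 19–12.
Option I vs Measure 3: 22 to 9, Option I.
Option I vs Plan B: Plan B wins 18–13.
Plan E vs Proposal Red: Plan E wins 31–0.
Plan E–Measure 3: Measure 3 16–15.
Plan E–Plan B: Plan E 19–12.
Proposal Red vs Measure 3: 13 to 18, Measure 3.
Proposal Red vs Plan B: Proposal Red, 17–14.
Measure 3 vs Plan B: 16 to 15, Measure 3.
Each option has at least one pairwise win (Option I beats Proposal Red; Plan E beats Option I; Proposal Red beats Plan B; Measure 3 beats Plan E; Plan B beats Option I) — no Condorcet loser.

none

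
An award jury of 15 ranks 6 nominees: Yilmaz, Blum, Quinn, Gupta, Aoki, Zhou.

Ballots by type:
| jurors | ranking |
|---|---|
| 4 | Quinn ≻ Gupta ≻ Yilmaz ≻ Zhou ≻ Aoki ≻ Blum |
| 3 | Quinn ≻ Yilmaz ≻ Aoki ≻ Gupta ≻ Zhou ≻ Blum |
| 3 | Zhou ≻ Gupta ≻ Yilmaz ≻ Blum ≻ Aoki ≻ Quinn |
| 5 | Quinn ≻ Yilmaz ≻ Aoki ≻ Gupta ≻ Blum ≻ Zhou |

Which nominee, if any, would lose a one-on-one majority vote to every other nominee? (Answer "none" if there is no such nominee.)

Head-to-head results (15 jurors):
Yilmaz vs Blum: Yilmaz is ranked higher on 4+3+3+5 = 15 ballots, Blum on 0. Yilmaz wins 15–0.
Yilmaz vs Quinn: 3 for Yilmaz, 12 for Quinn — Quinn by 12–3.
Yilmaz vs Gupta: Yilmaz, 8–7.
Yilmaz vs Aoki: 4+3+3+5 = 15 for Yilmaz, 0 for Aoki — Yilmaz by 15–0.
Yilmaz vs Zhou: Yilmaz preferred on 4+3+5 = 12 ballots; Yilmaz wins 12–3.
Blum vs Quinn: Blum preferred on 3 ballots; Quinn wins 12–3.
Blum–Gupta: Gupta 15–0.
Blum vs Aoki: 3 to 12, Aoki.
Blum vs Zhou: 5 for Blum, 10 for Zhou — Zhou by 10–5.
Quinn vs Gupta: Quinn is ranked higher on 4+3+5 = 12 ballots, Gupta on 3. Quinn wins 12–3.
Quinn vs Aoki: Quinn wins 12–3.
Quinn–Zhou: Quinn 12–3.
Gupta vs Aoki: Gupta is ranked higher on 4+3 = 7 ballots, Aoki on 8. Aoki wins 8–7.
Gupta vs Zhou: Gupta wins 12–3.
Aoki vs Zhou: Aoki is ranked higher on 3+5 = 8 ballots, Zhou on 7. Aoki wins 8–7.
Only Blum has no wins; Blum is the Condorcet loser.

Blum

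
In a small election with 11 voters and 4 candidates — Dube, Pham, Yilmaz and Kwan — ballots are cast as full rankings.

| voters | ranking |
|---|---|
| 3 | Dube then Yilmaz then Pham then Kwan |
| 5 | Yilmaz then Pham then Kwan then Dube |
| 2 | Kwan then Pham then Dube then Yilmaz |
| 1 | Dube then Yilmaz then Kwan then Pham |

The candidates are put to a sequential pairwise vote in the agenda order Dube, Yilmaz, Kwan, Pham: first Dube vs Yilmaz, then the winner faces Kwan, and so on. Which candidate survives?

Round 1: Dube vs Yilmaz — 6–5, Dube advances.
Round 2: Dube vs Kwan — 4–7, Kwan advances.
Round 3: Kwan vs Pham — 3–8, Pham advances.
The agenda winner is Pham.

Pham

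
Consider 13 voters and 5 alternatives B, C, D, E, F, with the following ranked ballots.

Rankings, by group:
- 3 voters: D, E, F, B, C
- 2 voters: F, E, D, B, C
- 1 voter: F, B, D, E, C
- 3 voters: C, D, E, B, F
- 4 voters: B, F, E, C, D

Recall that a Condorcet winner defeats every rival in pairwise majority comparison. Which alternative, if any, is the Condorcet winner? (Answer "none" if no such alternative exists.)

Head-to-head results (13 voters):
B vs C: B is ranked higher on 3+2+1+4 = 10 ballots, C on 3. B wins 10–3.
B vs D: 5 to 8, D.
B vs E: 5 to 8, E.
B vs F: 7 to 6, B.
C vs D: C preferred on 3+4 = 7 ballots; C wins 7–6.
C vs E: C preferred on 3 ballots; E wins 10–3.
C vs F: C is ranked higher on 3 ballots, F on 10. F wins 10–3.
D vs E: 7 to 6, D.
D vs F: 3+3 = 6 for D, 7 for F — F by 7–6.
E vs F: E preferred on 3+3 = 6 ballots; F wins 7–6.
Every alternative loses at least once (B loses to D; C loses to B; D loses to C; E loses to D; F loses to B). The majority relation contains the cycle B → C → D → B, so there is no Condorcet winner.

none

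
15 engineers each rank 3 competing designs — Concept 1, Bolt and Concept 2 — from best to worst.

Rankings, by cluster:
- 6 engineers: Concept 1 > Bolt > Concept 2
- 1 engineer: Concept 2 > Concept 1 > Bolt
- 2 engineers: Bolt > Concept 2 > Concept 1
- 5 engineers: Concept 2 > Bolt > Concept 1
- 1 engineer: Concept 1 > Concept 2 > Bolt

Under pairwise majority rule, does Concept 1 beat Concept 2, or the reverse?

Ballots ranking Concept 1 above Concept 2: 6 + 1 = 7.
Ballots ranking Concept 2 above Concept 1: 15 − 7 = 8.
Concept 2 wins the head-to-head 8–7.

Concept 2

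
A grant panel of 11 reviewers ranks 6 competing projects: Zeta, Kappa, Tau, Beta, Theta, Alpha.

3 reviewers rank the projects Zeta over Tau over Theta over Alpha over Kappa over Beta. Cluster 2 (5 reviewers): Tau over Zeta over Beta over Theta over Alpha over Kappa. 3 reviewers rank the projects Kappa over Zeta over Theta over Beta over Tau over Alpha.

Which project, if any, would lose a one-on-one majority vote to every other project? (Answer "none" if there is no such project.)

Pairwise majorities:
Zeta vs Kappa: 3+5 = 8 for Zeta, 3 for Kappa — Zeta by 8–3.
Zeta–Tau: Zeta 6–5.
Zeta vs Beta: 3+5+3 = 11 for Zeta, 0 for Beta — Zeta by 11–0.
Zeta vs Theta: Zeta wins 11–0.
Zeta vs Alpha: 11 to 0, Zeta.
Kappa vs Tau: 3 for Kappa, 8 for Tau — Tau by 8–3.
Kappa vs Beta: Kappa, 6–5.
Kappa vs Theta: 3 to 8, Theta.
Kappa vs Alpha: 3 for Kappa, 8 for Alpha — Alpha by 8–3.
Tau vs Beta: 8 to 3, Tau.
Tau vs Theta: Tau is ranked higher on 3+5 = 8 ballots, Theta on 3. Tau wins 8–3.
Tau vs Alpha: Tau wins 11–0.
Beta–Theta: Theta 6–5.
Beta vs Alpha: 5+3 = 8 for Beta, 3 for Alpha — Beta by 8–3.
Theta vs Alpha: Theta, 11–0.
Each project has at least one pairwise win (Zeta beats Kappa; Kappa beats Beta; Tau beats Kappa; Beta beats Alpha; Theta beats Kappa; Alpha beats Kappa) — no Condorcet loser.

none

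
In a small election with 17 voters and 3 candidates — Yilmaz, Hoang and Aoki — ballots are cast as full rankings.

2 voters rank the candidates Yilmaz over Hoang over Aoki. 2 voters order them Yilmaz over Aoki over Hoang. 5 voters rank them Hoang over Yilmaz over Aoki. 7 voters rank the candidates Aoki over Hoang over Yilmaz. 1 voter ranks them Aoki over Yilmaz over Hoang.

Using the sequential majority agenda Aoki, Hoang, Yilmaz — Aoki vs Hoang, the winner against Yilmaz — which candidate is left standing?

Round 1: Aoki vs Hoang — 10–7, Aoki advances.
Round 2: Aoki vs Yilmaz — 8–9, Yilmaz advances.
The agenda winner is Yilmaz.

Yilmaz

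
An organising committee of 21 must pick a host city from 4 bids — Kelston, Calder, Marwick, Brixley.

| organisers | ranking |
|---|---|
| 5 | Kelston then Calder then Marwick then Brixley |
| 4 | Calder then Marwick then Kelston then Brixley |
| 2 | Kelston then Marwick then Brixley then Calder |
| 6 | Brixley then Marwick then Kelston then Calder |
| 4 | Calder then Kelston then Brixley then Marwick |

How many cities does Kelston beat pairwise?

Kelston against each rival (21 organisers):
Kelston vs Calder: Kelston, 13–8.
Kelston vs Marwick: Kelston wins 11–10.
Kelston vs Brixley: Kelston preferred on 5+4+2+4 = 15 ballots; Kelston wins 15–6.
Kelston beats Calder, Marwick, Brixley — 3 pairwise wins.

3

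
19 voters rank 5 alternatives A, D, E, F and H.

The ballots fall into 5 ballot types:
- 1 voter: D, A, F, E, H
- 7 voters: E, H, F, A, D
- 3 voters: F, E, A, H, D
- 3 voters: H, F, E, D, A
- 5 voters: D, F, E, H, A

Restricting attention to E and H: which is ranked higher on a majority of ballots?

Ballots ranking E above H: 1 + 7 + 3 + 5 = 16.
Ballots ranking H above E: 19 − 16 = 3.
E wins the head-to-head 16–3.

E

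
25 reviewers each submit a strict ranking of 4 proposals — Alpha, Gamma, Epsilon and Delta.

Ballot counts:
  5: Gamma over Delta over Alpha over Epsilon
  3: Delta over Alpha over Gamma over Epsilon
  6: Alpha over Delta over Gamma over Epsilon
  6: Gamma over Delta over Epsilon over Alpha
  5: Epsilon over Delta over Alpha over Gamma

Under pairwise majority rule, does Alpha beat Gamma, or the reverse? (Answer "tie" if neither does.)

Ballots ranking Alpha above Gamma: 3 + 6 + 5 = 14.
Ballots ranking Gamma above Alpha: 25 − 14 = 11.
Alpha wins the head-to-head 14–11.

Alpha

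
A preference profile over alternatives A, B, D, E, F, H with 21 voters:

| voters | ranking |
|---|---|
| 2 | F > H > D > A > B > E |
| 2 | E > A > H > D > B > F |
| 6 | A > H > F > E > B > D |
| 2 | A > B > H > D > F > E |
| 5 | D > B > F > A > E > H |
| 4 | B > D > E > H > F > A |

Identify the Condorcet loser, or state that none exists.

Pairwise majorities:
A vs B: A wins 12–9.
A–D: D 11–10.
A vs E: A, 15–6.
A vs F: 10 to 11, F.
A vs H: A, 15–6.
B vs D: B is ranked higher on 6+2+4 = 12 ballots, D on 9. B wins 12–9.
B–E: B 13–8.
B vs F: 13 to 8, B.
B vs H: 2+5+4 = 11 for B, 10 for H — B by 11–10.
D vs E: D, 13–8.
D vs F: D, 13–8.
D–H: H 12–9.
E vs F: 2+4 = 6 for E, 15 for F — F by 15–6.
E vs H: E, 11–10.
F vs H: 2+5 = 7 for F, 14 for H — H by 14–7.
No alternative is winless: A beats B; B beats D; D beats A; E beats H; F beats A; H beats D. There is no Condorcet loser.

none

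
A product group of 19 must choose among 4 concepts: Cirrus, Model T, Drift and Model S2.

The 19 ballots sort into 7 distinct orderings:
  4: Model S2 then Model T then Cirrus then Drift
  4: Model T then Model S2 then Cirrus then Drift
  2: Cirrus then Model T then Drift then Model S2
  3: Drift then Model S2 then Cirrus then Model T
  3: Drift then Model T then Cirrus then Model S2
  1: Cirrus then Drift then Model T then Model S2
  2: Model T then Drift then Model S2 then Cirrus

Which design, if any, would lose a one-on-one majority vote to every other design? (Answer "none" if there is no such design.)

Pairwise majorities:
Cirrus–Model T: Model T 13–6.
Cirrus vs Drift: Cirrus is ranked higher on 4+4+2+1 = 11 ballots, Drift on 8. Cirrus wins 11–8.
Cirrus–Model S2: Model S2 13–6.
Model T vs Drift: Model T is ranked higher on 4+4+2+2 = 12 ballots, Drift on 7. Model T wins 12–7.
Model T vs Model S2: Model T wins 12–7.
Drift vs Model S2: Drift preferred on 2+3+3+1+2 = 11 ballots; Drift wins 11–8.
No design is winless: Cirrus beats Drift; Model T beats Cirrus; Drift beats Model S2; Model S2 beats Cirrus. There is no Condorcet loser.

none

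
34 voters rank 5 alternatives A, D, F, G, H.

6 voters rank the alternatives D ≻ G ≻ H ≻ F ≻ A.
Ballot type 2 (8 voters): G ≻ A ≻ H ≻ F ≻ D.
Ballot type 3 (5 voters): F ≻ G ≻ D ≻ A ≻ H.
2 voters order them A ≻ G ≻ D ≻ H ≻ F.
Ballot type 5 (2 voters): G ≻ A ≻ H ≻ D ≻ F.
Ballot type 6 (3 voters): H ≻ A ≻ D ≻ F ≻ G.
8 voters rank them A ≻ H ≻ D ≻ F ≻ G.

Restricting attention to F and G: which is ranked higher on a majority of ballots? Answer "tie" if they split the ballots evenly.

Ballots ranking F above G: 5 + 3 + 8 = 16.
Ballots ranking G above F: 34 − 16 = 18.
G wins the head-to-head 18–16.

G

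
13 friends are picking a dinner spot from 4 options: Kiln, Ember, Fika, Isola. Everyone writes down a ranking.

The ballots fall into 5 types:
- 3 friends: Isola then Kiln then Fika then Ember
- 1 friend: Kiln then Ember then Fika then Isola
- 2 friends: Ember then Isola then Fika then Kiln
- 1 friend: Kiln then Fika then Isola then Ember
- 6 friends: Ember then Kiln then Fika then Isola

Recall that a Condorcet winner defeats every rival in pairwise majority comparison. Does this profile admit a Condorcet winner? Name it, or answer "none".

Check each pair by majority over 13 ballots:
Kiln vs Ember: Ember wins 8–5.
Kiln vs Fika: Kiln wins 11–2.
Kiln–Isola: Kiln 8–5.
Ember vs Fika: Ember wins 9–4.
Ember vs Isola: Ember, 9–4.
Fika vs Isola: Fika wins 8–5.
Only Ember has no losses; Ember is the Condorcet winner.

Ember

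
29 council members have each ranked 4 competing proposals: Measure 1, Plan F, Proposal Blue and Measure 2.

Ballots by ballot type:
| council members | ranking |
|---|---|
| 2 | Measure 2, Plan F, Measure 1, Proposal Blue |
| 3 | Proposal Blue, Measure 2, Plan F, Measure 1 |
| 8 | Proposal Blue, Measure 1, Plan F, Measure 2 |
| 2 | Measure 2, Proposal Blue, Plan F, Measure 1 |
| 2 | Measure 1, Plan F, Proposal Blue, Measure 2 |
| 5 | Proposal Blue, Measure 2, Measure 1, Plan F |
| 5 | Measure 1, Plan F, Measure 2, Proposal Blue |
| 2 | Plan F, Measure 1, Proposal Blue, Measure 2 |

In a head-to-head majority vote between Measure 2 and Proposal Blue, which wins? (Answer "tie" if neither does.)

Ballots ranking Measure 2 above Proposal Blue: 2 + 2 + 5 = 9.
Ballots ranking Proposal Blue above Measure 2: 29 − 9 = 20.
Proposal Blue wins the head-to-head 20–9.

Proposal Blue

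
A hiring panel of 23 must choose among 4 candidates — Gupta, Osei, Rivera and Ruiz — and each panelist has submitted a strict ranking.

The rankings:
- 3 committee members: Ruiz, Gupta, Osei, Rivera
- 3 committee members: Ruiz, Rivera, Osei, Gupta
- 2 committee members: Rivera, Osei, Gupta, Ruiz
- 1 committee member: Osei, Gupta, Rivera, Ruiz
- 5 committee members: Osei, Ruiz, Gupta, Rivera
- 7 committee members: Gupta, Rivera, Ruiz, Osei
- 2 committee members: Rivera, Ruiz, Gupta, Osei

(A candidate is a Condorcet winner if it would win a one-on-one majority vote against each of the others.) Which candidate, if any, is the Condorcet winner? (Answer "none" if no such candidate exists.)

none

Pairwise majorities:
Gupta vs Osei: 3+7+2 = 12 for Gupta, 11 for Osei — Gupta by 12–11.
Gupta vs Rivera: 16 to 7, Gupta.
Gupta vs Ruiz: Gupta is ranked higher on 2+1+7 = 10 ballots, Ruiz on 13. Ruiz wins 13–10.
Osei vs Rivera: Rivera, 14–9.
Osei vs Ruiz: Osei is ranked higher on 2+1+5 = 8 ballots, Ruiz on 15. Ruiz wins 15–8.
Rivera–Ruiz: Rivera 12–11.
No candidate is unbeaten: Gupta loses to Ruiz; Osei loses to Gupta; Rivera loses to Gupta; Ruiz loses to Rivera. In particular Gupta → Rivera → Ruiz → Gupta is a majority cycle — no Condorcet winner exists.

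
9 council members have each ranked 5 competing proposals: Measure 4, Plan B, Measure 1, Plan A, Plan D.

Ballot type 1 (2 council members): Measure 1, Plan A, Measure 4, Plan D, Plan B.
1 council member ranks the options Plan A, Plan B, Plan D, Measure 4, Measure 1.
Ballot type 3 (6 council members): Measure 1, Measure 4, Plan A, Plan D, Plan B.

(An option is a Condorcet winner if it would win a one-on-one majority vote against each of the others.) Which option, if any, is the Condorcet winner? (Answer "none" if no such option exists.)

Measure 1

Head-to-head results (9 council members):
Measure 4–Plan B: Measure 4 8–1.
Measure 4–Measure 1: Measure 1 8–1.
Measure 4–Plan A: Measure 4 6–3.
Measure 4 vs Plan D: Measure 4 preferred on 2+6 = 8 ballots; Measure 4 wins 8–1.
Plan B vs Measure 1: Measure 1, 8–1.
Plan B vs Plan A: Plan B preferred on 0 ballots; Plan A wins 9–0.
Plan B vs Plan D: Plan B preferred on 1 ballot; Plan D wins 8–1.
Measure 1–Plan A: Measure 1 8–1.
Measure 1 vs Plan D: Measure 1 wins 8–1.
Plan A vs Plan D: Plan A preferred on 2+1+6 = 9 ballots; Plan A wins 9–0.
Measure 1 wins every pairwise contest, so Measure 1 is the Condorcet winner.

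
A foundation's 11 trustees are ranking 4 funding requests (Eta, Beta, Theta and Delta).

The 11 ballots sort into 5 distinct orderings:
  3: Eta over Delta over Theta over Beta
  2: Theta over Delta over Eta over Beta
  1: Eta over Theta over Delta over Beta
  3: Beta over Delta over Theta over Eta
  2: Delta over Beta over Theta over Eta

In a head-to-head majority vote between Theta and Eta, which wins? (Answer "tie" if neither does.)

Theta

Ballots ranking Theta above Eta: 2 + 3 + 2 = 7.
Ballots ranking Eta above Theta: 11 − 7 = 4.
Theta wins the head-to-head 7–4.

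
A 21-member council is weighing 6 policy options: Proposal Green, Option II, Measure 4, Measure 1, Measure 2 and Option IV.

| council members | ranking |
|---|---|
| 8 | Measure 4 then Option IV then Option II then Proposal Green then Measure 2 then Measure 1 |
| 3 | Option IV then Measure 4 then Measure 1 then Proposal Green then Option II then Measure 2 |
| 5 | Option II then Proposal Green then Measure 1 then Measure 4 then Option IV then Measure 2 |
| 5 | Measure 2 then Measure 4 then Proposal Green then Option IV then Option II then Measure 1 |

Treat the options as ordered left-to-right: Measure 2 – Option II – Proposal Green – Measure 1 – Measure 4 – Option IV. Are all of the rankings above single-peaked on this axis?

Axis positions: Measure 2=1, Option II=2, Proposal Green=3, Measure 1=4, Measure 4=5, Option IV=6.
Group 1: ranking walks positions 5-6-2-3-1-4; Option II is ranked above Measure 1 even though Measure 1 lies between Option II and the peak Measure 4 on the axis — preferences dip and rise again. Not single-peaked.
Group 2 (peak Option IV at position 6): ranking walks positions 6-5-4-3-2-1, expanding outward from the peak — single-peaked.
Group 3 (peak Option II at position 2): ranking walks positions 2-3-4-5-6-1, expanding outward from the peak — single-peaked.
Group 4: ranking walks positions 1-5-3-6-2-4; Measure 4 is ranked above Option II even though Option II lies between Measure 4 and the peak Measure 2 on the axis — preferences dip and rise again. Not single-peaked.
Group 1 violates single-peakedness, so the profile is not single-peaked on this axis.

no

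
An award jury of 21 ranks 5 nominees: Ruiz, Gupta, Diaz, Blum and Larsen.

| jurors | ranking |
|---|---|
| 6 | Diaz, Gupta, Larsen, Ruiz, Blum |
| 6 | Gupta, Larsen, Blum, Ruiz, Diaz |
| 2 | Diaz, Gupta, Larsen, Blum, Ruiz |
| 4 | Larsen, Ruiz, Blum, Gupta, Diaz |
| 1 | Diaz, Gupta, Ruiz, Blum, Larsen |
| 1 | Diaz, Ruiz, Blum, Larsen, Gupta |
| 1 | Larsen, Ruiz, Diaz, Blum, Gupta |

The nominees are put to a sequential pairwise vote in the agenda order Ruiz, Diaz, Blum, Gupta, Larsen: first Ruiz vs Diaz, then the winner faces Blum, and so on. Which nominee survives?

Round 1: Ruiz vs Diaz — 11–10, Ruiz advances.
Round 2: Ruiz vs Blum — 13–8, Ruiz advances.
Round 3: Ruiz vs Gupta — 6–15, Gupta advances.
Round 4: Gupta vs Larsen — 15–6, Gupta advances.
The agenda winner is Gupta.

Gupta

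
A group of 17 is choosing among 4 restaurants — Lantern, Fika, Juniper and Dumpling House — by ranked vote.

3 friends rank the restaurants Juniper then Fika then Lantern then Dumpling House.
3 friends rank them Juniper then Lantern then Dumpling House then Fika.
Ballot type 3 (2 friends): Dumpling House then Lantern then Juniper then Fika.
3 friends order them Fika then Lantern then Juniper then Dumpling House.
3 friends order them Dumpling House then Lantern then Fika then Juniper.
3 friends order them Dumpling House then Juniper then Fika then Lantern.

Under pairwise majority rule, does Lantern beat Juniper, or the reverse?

Ballots ranking Lantern above Juniper: 2 + 3 + 3 = 8.
Ballots ranking Juniper above Lantern: 17 − 8 = 9.
Juniper wins the head-to-head 9–8.

Juniper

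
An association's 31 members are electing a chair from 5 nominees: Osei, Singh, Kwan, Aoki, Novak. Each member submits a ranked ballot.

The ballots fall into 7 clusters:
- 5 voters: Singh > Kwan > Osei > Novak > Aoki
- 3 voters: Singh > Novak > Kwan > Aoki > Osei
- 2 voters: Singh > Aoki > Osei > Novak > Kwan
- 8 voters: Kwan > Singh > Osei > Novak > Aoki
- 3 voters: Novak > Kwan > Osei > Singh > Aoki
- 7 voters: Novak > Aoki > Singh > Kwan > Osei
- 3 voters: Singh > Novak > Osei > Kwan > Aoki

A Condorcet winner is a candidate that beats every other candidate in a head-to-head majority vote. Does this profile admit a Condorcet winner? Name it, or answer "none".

Head-to-head results (31 voters):
Osei vs Singh: 3 to 28, Singh.
Osei vs Kwan: Osei preferred on 2+3 = 5 ballots; Kwan wins 26–5.
Osei vs Aoki: Osei preferred on 5+8+3+3 = 19 ballots; Osei wins 19–12.
Osei vs Novak: Osei preferred on 5+2+8 = 15 ballots; Novak wins 16–15.
Singh vs Kwan: Singh preferred on 5+3+2+7+3 = 20 ballots; Singh wins 20–11.
Singh–Aoki: Singh 24–7.
Singh–Novak: Singh 21–10.
Kwan vs Aoki: 5+3+8+3+3 = 22 for Kwan, 9 for Aoki — Kwan by 22–9.
Kwan vs Novak: Novak, 18–13.
Aoki vs Novak: Novak, 29–2.
Singh wins every pairwise contest, so Singh is the Condorcet winner.

Singh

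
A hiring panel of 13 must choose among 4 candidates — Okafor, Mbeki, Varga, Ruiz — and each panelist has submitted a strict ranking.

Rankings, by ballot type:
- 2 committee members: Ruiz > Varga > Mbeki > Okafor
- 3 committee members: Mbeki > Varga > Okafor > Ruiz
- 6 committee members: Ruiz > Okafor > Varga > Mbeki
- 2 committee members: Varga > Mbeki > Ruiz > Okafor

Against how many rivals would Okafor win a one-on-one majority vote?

Okafor against each rival (13 committee members):
Okafor vs Mbeki: 6 to 7, Mbeki.
Okafor vs Varga: 6 to 7, Varga.
Okafor vs Ruiz: Okafor is ranked higher on 3 ballots, Ruiz on 10. Ruiz wins 10–3.
Okafor beats no one; loses to Mbeki, Varga, Ruiz — 0 pairwise wins.

0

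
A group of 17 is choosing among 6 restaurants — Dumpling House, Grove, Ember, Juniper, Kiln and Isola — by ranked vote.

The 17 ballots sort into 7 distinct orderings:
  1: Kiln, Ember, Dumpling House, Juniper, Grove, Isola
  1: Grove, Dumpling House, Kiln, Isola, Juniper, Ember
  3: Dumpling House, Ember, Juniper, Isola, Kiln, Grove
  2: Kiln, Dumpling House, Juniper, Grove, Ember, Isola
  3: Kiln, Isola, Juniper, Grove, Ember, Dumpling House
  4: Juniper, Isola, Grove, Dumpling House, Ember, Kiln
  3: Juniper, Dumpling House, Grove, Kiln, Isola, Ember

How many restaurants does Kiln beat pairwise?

Kiln against each rival (17 friends):
Kiln vs Dumpling House: Kiln preferred on 1+2+3 = 6 ballots; Dumpling House wins 11–6.
Kiln vs Grove: Kiln wins 9–8.
Kiln vs Ember: Kiln wins 10–7.
Kiln–Juniper: Juniper 10–7.
Kiln–Isola: Kiln 10–7.
Kiln beats Grove, Ember, Isola; loses to Dumpling House, Juniper — 3 pairwise wins.

3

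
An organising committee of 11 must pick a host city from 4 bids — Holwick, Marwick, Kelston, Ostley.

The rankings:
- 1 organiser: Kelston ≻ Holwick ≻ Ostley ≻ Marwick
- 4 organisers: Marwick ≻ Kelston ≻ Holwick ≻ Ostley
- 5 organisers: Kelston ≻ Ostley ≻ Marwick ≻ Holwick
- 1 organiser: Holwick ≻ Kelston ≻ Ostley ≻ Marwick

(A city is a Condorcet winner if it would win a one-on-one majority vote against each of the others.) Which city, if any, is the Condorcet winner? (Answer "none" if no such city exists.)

Head-to-head results (11 organisers):
Holwick vs Marwick: Holwick preferred on 1+1 = 2 ballots; Marwick wins 9–2.
Holwick vs Kelston: 1 for Holwick, 10 for Kelston — Kelston by 10–1.
Holwick vs Ostley: Holwick is ranked higher on 1+4+1 = 6 ballots, Ostley on 5. Holwick wins 6–5.
Marwick vs Kelston: Marwick preferred on 4 ballots; Kelston wins 7–4.
Marwick vs Ostley: 4 for Marwick, 7 for Ostley — Ostley by 7–4.
Kelston vs Ostley: Kelston is ranked higher on 1+4+5+1 = 11 ballots, Ostley on 0. Kelston wins 11–0.
Kelston beats each of Holwick, Marwick, Ostley — Kelston is the Condorcet winner.

Kelston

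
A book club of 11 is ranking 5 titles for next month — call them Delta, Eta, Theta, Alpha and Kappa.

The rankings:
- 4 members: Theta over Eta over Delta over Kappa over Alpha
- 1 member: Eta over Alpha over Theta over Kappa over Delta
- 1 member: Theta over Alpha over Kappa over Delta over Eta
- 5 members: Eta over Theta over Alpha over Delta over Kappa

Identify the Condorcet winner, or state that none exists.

Eta

Check each pair by majority over 11 ballots:
Delta vs Eta: Delta preferred on 1 ballot; Eta wins 10–1.
Delta vs Theta: Delta preferred on 0 ballots; Theta wins 11–0.
Delta vs Alpha: Delta preferred on 4 ballots; Alpha wins 7–4.
Delta vs Kappa: Delta preferred on 4+5 = 9 ballots; Delta wins 9–2.
Eta vs Theta: 6 to 5, Eta.
Eta vs Alpha: Eta is ranked higher on 4+1+5 = 10 ballots, Alpha on 1. Eta wins 10–1.
Eta vs Kappa: 10 to 1, Eta.
Theta vs Alpha: Theta is ranked higher on 4+1+5 = 10 ballots, Alpha on 1. Theta wins 10–1.
Theta vs Kappa: Theta is ranked higher on 4+1+1+5 = 11 ballots, Kappa on 0. Theta wins 11–0.
Alpha vs Kappa: 7 to 4, Alpha.
Eta beats each of Delta, Theta, Alpha, Kappa — Eta is the Condorcet winner.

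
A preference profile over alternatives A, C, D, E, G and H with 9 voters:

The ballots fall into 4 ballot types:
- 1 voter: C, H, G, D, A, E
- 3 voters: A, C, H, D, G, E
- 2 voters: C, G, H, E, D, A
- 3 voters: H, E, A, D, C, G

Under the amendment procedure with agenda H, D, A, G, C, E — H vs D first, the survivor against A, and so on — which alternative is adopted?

C

Round 1: H vs D — 9–0, H advances.
Round 2: H vs A — 6–3, H advances.
Round 3: H vs G — 7–2, H advances.
Round 4: H vs C — 3–6, C advances.
Round 5: C vs E — 6–3, C advances.
C survives the agenda.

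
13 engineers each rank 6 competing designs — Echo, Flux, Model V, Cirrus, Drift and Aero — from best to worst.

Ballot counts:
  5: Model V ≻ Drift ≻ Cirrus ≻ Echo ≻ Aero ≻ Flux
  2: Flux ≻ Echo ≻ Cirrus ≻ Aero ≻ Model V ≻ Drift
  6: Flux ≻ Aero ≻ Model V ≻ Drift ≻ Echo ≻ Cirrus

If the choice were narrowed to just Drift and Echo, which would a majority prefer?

Ballots ranking Drift above Echo: 5 + 6 = 11.
Ballots ranking Echo above Drift: 13 − 11 = 2.
Drift wins the head-to-head 11–2.

Drift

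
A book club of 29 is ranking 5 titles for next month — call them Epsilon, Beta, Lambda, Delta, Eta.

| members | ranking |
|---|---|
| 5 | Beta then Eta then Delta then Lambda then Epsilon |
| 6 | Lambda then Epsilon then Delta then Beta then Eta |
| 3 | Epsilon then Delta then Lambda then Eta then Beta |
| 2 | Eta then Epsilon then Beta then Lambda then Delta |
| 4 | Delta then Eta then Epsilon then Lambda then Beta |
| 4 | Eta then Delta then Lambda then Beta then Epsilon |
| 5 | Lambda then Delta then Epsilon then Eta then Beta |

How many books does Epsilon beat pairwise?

Epsilon against each rival (29 members):
Epsilon vs Beta: Epsilon is ranked higher on 6+3+2+4+5 = 20 ballots, Beta on 9. Epsilon wins 20–9.
Epsilon vs Lambda: Epsilon preferred on 3+2+4 = 9 ballots; Lambda wins 20–9.
Epsilon vs Delta: Delta wins 18–11.
Epsilon vs Eta: Epsilon preferred on 6+3+5 = 14 ballots; Eta wins 15–14.
Epsilon beats Beta; loses to Lambda, Delta, Eta — 1 pairwise win.

1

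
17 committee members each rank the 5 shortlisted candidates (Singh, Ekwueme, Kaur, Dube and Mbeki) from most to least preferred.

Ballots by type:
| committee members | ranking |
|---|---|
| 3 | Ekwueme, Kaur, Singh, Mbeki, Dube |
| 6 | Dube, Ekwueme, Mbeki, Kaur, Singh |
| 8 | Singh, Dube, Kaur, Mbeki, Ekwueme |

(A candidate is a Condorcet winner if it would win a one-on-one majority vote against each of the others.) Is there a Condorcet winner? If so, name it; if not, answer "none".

none

Pairwise majorities:
Singh vs Ekwueme: Ekwueme, 9–8.
Singh vs Kaur: Singh preferred on 8 ballots; Kaur wins 9–8.
Singh vs Dube: Singh is ranked higher on 3+8 = 11 ballots, Dube on 6. Singh wins 11–6.
Singh–Mbeki: Singh 11–6.
Ekwueme vs Kaur: Ekwueme preferred on 3+6 = 9 ballots; Ekwueme wins 9–8.
Ekwueme vs Dube: Dube wins 14–3.
Ekwueme vs Mbeki: Ekwueme, 9–8.
Kaur vs Dube: Dube wins 14–3.
Kaur vs Mbeki: Kaur is ranked higher on 3+8 = 11 ballots, Mbeki on 6. Kaur wins 11–6.
Dube vs Mbeki: 6+8 = 14 for Dube, 3 for Mbeki — Dube by 14–3.
Every candidate loses at least once (Singh loses to Ekwueme; Ekwueme loses to Dube; Kaur loses to Ekwueme; Dube loses to Singh; Mbeki loses to Singh). The majority relation contains the cycle Singh > Dube > Ekwueme > Singh, so there is no Condorcet winner.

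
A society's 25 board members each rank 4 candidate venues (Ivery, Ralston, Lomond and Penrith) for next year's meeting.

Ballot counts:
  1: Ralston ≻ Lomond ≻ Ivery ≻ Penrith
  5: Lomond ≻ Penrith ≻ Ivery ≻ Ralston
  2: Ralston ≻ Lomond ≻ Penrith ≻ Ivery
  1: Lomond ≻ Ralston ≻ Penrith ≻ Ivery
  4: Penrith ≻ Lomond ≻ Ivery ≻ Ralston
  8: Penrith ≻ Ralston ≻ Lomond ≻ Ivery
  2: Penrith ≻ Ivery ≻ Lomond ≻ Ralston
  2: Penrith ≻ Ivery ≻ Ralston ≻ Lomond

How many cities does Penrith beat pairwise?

3

Penrith against each rival (25 organisers):
Penrith–Ivery: Penrith 24–1.
Penrith vs Ralston: 5+4+8+2+2 = 21 for Penrith, 4 for Ralston — Penrith by 21–4.
Penrith–Lomond: Penrith 16–9.
Penrith beats Ivery, Ralston, Lomond — 3 pairwise wins.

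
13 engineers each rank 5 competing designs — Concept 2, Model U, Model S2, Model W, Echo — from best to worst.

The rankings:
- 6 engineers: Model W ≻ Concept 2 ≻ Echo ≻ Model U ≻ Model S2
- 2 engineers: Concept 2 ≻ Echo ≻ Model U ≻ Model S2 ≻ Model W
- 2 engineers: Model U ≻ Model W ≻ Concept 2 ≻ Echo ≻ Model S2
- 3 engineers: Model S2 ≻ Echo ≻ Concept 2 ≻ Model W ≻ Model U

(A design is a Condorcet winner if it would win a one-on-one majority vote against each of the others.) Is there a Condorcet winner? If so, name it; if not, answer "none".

Check each pair by majority over 13 ballots:
Concept 2 vs Model U: Concept 2, 11–2.
Concept 2–Model S2: Concept 2 10–3.
Concept 2 vs Model W: Model W wins 8–5.
Concept 2–Echo: Concept 2 10–3.
Model U vs Model S2: Model U, 10–3.
Model U–Model W: Model W 9–4.
Model U vs Echo: Echo wins 11–2.
Model S2–Model W: Model W 8–5.
Model S2 vs Echo: Echo, 10–3.
Model W vs Echo: Model W, 8–5.
Only Model W has no losses; Model W is the Condorcet winner.

Model W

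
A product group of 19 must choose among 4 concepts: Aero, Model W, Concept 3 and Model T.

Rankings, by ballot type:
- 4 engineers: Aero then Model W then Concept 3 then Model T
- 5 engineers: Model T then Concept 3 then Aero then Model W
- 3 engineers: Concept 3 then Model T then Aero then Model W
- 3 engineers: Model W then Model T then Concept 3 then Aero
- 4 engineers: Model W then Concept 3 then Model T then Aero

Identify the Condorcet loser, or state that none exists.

Head-to-head results (19 engineers):
Aero vs Model W: Aero wins 12–7.
Aero vs Concept 3: 4 to 15, Concept 3.
Aero vs Model T: 4 to 15, Model T.
Model W vs Concept 3: Model W wins 11–8.
Model W–Model T: Model W 11–8.
Concept 3 vs Model T: Concept 3 is ranked higher on 4+3+4 = 11 ballots, Model T on 8. Concept 3 wins 11–8.
No design is winless: Aero beats Model W; Model W beats Concept 3; Concept 3 beats Aero; Model T beats Aero. There is no Condorcet loser.

none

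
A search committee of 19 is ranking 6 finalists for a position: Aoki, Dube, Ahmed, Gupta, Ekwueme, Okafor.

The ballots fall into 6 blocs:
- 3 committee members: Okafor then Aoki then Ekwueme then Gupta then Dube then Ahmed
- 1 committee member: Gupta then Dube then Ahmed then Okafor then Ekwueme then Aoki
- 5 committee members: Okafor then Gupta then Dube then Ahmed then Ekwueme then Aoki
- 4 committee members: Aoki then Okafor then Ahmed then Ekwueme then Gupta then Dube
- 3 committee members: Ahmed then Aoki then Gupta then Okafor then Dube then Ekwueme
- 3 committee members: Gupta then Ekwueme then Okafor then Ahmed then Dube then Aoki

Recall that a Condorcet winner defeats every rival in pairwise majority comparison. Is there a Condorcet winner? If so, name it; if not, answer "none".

Okafor

Check each pair by majority over 19 ballots:
Aoki vs Dube: 3+4+3 = 10 for Aoki, 9 for Dube — Aoki by 10–9.
Aoki vs Ahmed: Ahmed wins 12–7.
Aoki vs Gupta: Aoki wins 10–9.
Aoki vs Ekwueme: Aoki is ranked higher on 3+4+3 = 10 ballots, Ekwueme on 9. Aoki wins 10–9.
Aoki vs Okafor: 4+3 = 7 for Aoki, 12 for Okafor — Okafor by 12–7.
Dube–Ahmed: Ahmed 10–9.
Dube vs Gupta: 0 to 19, Gupta.
Dube vs Ekwueme: Ekwueme wins 10–9.
Dube vs Okafor: Okafor wins 18–1.
Ahmed vs Gupta: Ahmed is ranked higher on 4+3 = 7 ballots, Gupta on 12. Gupta wins 12–7.
Ahmed vs Ekwueme: 1+5+4+3 = 13 for Ahmed, 6 for Ekwueme — Ahmed by 13–6.
Ahmed vs Okafor: 4 to 15, Okafor.
Gupta vs Ekwueme: Gupta wins 12–7.
Gupta vs Okafor: Okafor, 12–7.
Ekwueme–Okafor: Okafor 16–3.
Only Okafor has no losses; Okafor is the Condorcet winner.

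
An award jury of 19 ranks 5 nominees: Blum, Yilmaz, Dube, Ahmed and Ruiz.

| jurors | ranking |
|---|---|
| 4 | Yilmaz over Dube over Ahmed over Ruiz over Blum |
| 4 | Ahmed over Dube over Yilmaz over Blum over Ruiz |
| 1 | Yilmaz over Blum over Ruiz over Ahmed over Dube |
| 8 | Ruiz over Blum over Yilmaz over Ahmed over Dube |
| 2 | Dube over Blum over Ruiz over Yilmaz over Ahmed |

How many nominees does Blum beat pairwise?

Blum against each rival (19 jurors):
Blum–Yilmaz: Blum 10–9.
Blum vs Dube: Blum is ranked higher on 1+8 = 9 ballots, Dube on 10. Dube wins 10–9.
Blum–Ahmed: Blum 11–8.
Blum vs Ruiz: Ruiz, 12–7.
Blum beats Yilmaz, Ahmed; loses to Dube, Ruiz — 2 pairwise wins.

2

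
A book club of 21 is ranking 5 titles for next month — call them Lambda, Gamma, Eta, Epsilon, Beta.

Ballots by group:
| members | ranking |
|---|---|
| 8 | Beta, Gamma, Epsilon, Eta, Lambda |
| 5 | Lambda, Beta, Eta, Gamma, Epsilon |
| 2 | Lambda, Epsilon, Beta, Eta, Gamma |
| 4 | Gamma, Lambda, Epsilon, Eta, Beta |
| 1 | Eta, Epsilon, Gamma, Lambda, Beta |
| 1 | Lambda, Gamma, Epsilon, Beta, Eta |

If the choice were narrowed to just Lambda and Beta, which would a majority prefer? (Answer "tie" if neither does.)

Lambda

Ballots ranking Lambda above Beta: 5 + 2 + 4 + 1 + 1 = 13.
Ballots ranking Beta above Lambda: 21 − 13 = 8.
Lambda wins the head-to-head 13–8.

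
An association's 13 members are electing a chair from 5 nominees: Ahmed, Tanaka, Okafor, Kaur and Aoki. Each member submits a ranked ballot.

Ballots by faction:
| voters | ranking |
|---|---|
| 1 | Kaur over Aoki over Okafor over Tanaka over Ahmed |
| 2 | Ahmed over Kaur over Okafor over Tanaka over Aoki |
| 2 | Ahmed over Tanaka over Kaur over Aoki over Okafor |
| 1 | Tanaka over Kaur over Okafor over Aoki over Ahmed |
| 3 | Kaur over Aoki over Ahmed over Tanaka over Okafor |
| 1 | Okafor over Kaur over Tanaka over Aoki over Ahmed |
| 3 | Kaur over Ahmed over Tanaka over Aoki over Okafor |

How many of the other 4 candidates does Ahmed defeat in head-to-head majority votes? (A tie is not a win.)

Ahmed against each rival (13 voters):
Ahmed vs Tanaka: Ahmed, 10–3.
Ahmed vs Okafor: Ahmed preferred on 2+2+3+3 = 10 ballots; Ahmed wins 10–3.
Ahmed vs Kaur: 4 to 9, Kaur.
Ahmed vs Aoki: 7 to 6, Ahmed.
Ahmed beats Tanaka, Okafor, Aoki; loses to Kaur — 3 pairwise wins.

3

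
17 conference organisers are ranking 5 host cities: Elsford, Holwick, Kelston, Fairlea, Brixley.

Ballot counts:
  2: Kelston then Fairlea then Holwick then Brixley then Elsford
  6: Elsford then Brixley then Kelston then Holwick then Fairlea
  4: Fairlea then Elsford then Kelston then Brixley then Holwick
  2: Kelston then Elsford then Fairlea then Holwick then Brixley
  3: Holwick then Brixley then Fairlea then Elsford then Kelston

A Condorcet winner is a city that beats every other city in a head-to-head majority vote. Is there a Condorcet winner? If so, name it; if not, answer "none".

Pairwise majorities:
Elsford vs Holwick: Elsford is ranked higher on 6+4+2 = 12 ballots, Holwick on 5. Elsford wins 12–5.
Elsford vs Kelston: Elsford is ranked higher on 6+4+3 = 13 ballots, Kelston on 4. Elsford wins 13–4.
Elsford vs Fairlea: Elsford preferred on 6+2 = 8 ballots; Fairlea wins 9–8.
Elsford vs Brixley: Elsford is ranked higher on 6+4+2 = 12 ballots, Brixley on 5. Elsford wins 12–5.
Holwick vs Kelston: 3 to 14, Kelston.
Holwick vs Fairlea: 6+3 = 9 for Holwick, 8 for Fairlea — Holwick by 9–8.
Holwick vs Brixley: 7 to 10, Brixley.
Kelston vs Fairlea: 2+6+2 = 10 for Kelston, 7 for Fairlea — Kelston by 10–7.
Kelston vs Brixley: 2+4+2 = 8 for Kelston, 9 for Brixley — Brixley by 9–8.
Fairlea vs Brixley: Fairlea preferred on 2+4+2 = 8 ballots; Brixley wins 9–8.
No city is unbeaten: Elsford loses to Fairlea; Holwick loses to Elsford; Kelston loses to Elsford; Fairlea loses to Holwick; Brixley loses to Elsford. In particular Elsford > Holwick > Fairlea > Elsford is a majority cycle — no Condorcet winner exists.

none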